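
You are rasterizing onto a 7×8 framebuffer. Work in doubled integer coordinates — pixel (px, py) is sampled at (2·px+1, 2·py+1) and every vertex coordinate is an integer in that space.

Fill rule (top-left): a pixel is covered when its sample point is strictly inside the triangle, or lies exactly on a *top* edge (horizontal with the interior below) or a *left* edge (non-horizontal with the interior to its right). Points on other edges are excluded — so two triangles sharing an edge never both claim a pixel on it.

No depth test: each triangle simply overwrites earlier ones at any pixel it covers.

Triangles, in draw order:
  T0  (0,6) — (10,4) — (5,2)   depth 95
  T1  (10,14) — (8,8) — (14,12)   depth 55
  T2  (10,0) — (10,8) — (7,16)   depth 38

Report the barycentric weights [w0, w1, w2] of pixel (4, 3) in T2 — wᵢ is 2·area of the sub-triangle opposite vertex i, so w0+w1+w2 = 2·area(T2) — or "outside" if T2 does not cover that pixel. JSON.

T0:
  2·area = 30  (B↔C swapped to make it positive)
  edge (0, 6)→(5, 2): d=(5,-4) top-left  bias=+0
  edge (5, 2)→(10, 4): d=(5,2) right/bottom  bias=-1
  edge (10, 4)→(0, 6): d=(-10,2) right/bottom  bias=-1
    (2,1)@(5, 3): e=[5,5,20] → #
    (3,1)@(7, 3): e=[13,1,16] → #
    (4,1)@(9, 3): e=[21,-3,12] → ·
    (1,2)@(3, 5): e=[7,19,4] → #
    (2,2)@(5, 5): e=[15,15,0] → ·  [on edge]
    (3,2)@(7, 5): e=[23,11,-4] → ·
    (1,3)@(3, 7): e=[17,29,-16] → ·
  covered (3 px):
    · · · · · · ·
    · · # # · · ·
    · # · · · · ·
    · · · · · · ·
    · · · · · · ·
    · · · · · · ·
    · · · · · · ·
    · · · · · · ·
T1:
  2·area = 28
  edge (10, 14)→(8, 8): d=(-2,-6) top-left  bias=+0
  edge (8, 8)→(14, 12): d=(6,4) right/bottom  bias=-1
  edge (14, 12)→(10, 14): d=(-4,2) right/bottom  bias=-1
    (3,2)@(7, 5): e=[0,-14,42] → ·  [on edge]
    (4,4)@(9, 9): e=[4,2,22] → #
    (5,4)@(11, 9): e=[16,-6,18] → ·
    (4,5)@(9, 11): e=[0,14,14] → #  [on edge]
    (5,5)@(11, 11): e=[12,6,10] → #
    (6,5)@(13, 11): e=[24,-2,6] → ·
    (4,6)@(9, 13): e=[-4,26,6] → ·
    (5,6)@(11, 13): e=[8,18,2] → #
    (6,6)@(13, 13): e=[20,10,-2] → ·
    (5,7)@(11, 15): e=[4,30,-6] → ·
  covered (4 px):
    · · · · · · ·
    · · · · · · ·
    · · · · · · ·
    · · · · · · ·
    · · · · # · ·
    · · · · # # ·
    · · · · · # ·
    · · · · · · ·
T2:
  2·area = 24
  edge (10, 0)→(10, 8): d=(0,8) right/bottom  bias=-1
  edge (10, 8)→(7, 16): d=(-3,8) right/bottom  bias=-1
  edge (7, 16)→(10, 0): d=(3,-16) top-left  bias=+0
    (4,3)@(9, 7): e=[8,11,5] → #
    (5,3)@(11, 7): e=[-8,-5,37] → ·
    (4,4)@(9, 9): e=[8,5,11] → #
    (5,4)@(11, 9): e=[-8,-11,43] → ·
    (4,5)@(9, 11): e=[8,-1,17] → ·
  covered (2 px):
    · · · · · · ·
    · · · · · · ·
    · · · · · · ·
    · · · · # · ·
    · · · · # · ·
    · · · · · · ·
    · · · · · · ·
    · · · · · · ·

Answer: [11,5,8]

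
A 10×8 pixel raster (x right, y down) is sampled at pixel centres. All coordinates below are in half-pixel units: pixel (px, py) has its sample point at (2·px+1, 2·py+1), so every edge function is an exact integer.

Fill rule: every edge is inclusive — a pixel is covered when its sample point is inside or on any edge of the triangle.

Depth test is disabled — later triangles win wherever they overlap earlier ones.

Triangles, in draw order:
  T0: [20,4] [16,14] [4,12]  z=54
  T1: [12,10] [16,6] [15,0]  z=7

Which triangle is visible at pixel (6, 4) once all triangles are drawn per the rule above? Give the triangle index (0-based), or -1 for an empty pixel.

T0:
  2·area = 128
  edge (20, 4)→(16, 14): d=(-4,10) inclusive
  edge (16, 14)→(4, 12): d=(-12,-2) inclusive
  edge (4, 12)→(20, 4): d=(16,-8) inclusive
    (9,2)@(19, 5): e=[6,114,8] → X
    (7,3)@(15, 7): e=[38,82,8] → X
    (8,3)@(17, 7): e=[18,86,24] → X
    (9,3)@(19, 7): e=[-2,90,40] → .
    (5,4)@(11, 9): e=[70,50,8] → X
    (6,4)@(13, 9): e=[50,54,24] → X
    (9,4)@(19, 9): e=[-10,66,72] → .
    (3,5)@(7, 11): e=[102,18,8] → X
    (4,5)@(9, 11): e=[82,22,24] → X
    (9,5)@(19, 11): e=[-18,42,104] → .
    (3,6)@(7, 13): e=[94,-6,40] → .
    (4,6)@(9, 13): e=[74,-2,56] → .
  covered (16 px):
    . . . . . . . . . .
    . . . . . . . . . .
    . . . . . . . . . X
    . . . . . . . X X .
    . . . . . X X X X .
    . . . X X X X X X .
    . . . . . X X X . .
    . . . . . . . . . .
T1:
  2·area = 28  (B↔C swapped to make it positive)
  edge (12, 10)→(15, 0): d=(3,-10) inclusive
  edge (15, 0)→(16, 6): d=(1,6) inclusive
  edge (16, 6)→(12, 10): d=(-4,4) inclusive
    (7,0)@(15, 1): e=[3,1,24] → X
    (8,0)@(17, 1): e=[23,-11,16] → .
    (7,1)@(15, 3): e=[9,3,16] → X
    (8,1)@(17, 3): e=[29,-9,8] → .
    (9,1)@(19, 3): e=[49,-21,0] → .  [on edge]
    (7,2)@(15, 5): e=[15,5,8] → X
    (8,2)@(17, 5): e=[35,-7,0] → .  [on edge]
    (6,3)@(13, 7): e=[1,19,8] → X
    (7,3)@(15, 7): e=[21,7,0] → X  [on edge]
    (8,3)@(17, 7): e=[41,-5,-8] → .
    (6,4)@(13, 9): e=[7,21,0] → X  [on edge]
    (7,4)@(15, 9): e=[27,9,-8] → .
    (5,5)@(11, 11): e=[-7,35,0] → .  [on edge]
    (4,6)@(9, 13): e=[-21,49,0] → .  [on edge]
    (3,7)@(7, 15): e=[-35,63,0] → .  [on edge]
  covered (6 px):
    . . . . . . . X . .
    . . . . . . . X . .
    . . . . . . . X . .
    . . . . . . X X . .
    . . . . . . X . . .
    . . . . . . . . . .
    . . . . . . . . . .
    . . . . . . . . . .

Z-buffer (winner per pixel, '.' = empty):
  . . . . . . . 1 . .
  . . . . . . . 1 . .
  . . . . . . . 1 . 0
  . . . . . . 1 1 0 .
  . . . . . 0 1 0 0 .
  . . . 0 0 0 0 0 0 .
  . . . . . 0 0 0 . .
  . . . . . . . . . .

Answer: 1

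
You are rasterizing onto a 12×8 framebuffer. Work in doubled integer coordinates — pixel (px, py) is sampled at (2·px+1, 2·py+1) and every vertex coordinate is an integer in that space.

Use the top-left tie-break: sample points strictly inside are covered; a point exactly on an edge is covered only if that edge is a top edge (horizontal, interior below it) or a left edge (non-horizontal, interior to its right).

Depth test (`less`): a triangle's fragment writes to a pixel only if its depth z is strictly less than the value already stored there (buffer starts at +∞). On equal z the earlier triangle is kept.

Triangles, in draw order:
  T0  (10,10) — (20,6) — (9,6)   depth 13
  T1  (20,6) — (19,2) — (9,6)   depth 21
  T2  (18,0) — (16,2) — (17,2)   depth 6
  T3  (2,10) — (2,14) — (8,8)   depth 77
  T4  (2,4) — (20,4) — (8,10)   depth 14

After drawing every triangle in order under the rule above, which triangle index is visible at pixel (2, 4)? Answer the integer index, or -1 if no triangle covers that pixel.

T0:
  2·area = 44  (B↔C swapped to make it positive)
  edge (10, 10)→(9, 6): d=(-1,-4) top-left  bias=+0
  edge (9, 6)→(20, 6): d=(11,0) top-left  bias=+0
  edge (20, 6)→(10, 10): d=(-10,4) right/bottom  bias=-1
    (5,3)@(11, 7): e=[7,11,26] → █
    (6,3)@(13, 7): e=[15,11,18] → █
    (7,3)@(15, 7): e=[23,11,10] → █
    (8,3)@(17, 7): e=[31,11,2] → █
    (9,3)@(19, 7): e=[39,11,-6] → ·
    (5,4)@(11, 9): e=[5,33,6] → █
    (6,4)@(13, 9): e=[13,33,-2] → ·
    (7,4)@(15, 9): e=[21,33,-10] → ·
    (8,4)@(17, 9): e=[29,33,-18] → ·
    (5,5)@(11, 11): e=[3,55,-14] → ·
  covered (5 px):
    · · · · · · · · · · · ·
    · · · · · · · · · · · ·
    · · · · · · · · · · · ·
    · · · · · █ █ █ █ · · ·
    · · · · · █ · · · · · ·
    · · · · · · · · · · · ·
    · · · · · · · · · · · ·
    · · · · · · · · · · · ·
T1:
  2·area = 44  (B↔C swapped to make it positive)
  edge (20, 6)→(9, 6): d=(-11,0) right/bottom  bias=-1
  edge (9, 6)→(19, 2): d=(10,-4) top-left  bias=+0
  edge (19, 2)→(20, 6): d=(1,4) right/bottom  bias=-1
    (8,1)@(17, 3): e=[33,2,9] → █
    (9,1)@(19, 3): e=[33,10,1] → █
    (10,1)@(21, 3): e=[33,18,-7] → ·
    (6,2)@(13, 5): e=[11,6,27] → █
    (7,2)@(15, 5): e=[11,14,19] → █
    (10,2)@(21, 5): e=[11,38,-5] → ·
    (6,3)@(13, 7): e=[-11,26,29] → ·
    (7,3)@(15, 7): e=[-11,34,21] → ·
    (8,3)@(17, 7): e=[-11,42,13] → ·
    (9,3)@(19, 7): e=[-11,50,5] → ·
  covered (6 px):
    · · · · · · · · · · · ·
    · · · · · · · · █ █ · ·
    · · · · · · █ █ █ █ · ·
    · · · · · · · · · · · ·
    · · · · · · · · · · · ·
    · · · · · · · · · · · ·
    · · · · · · · · · · · ·
    · · · · · · · · · · · ·
T2:
  2·area = 2  (B↔C swapped to make it positive)
  edge (18, 0)→(17, 2): d=(-1,2) right/bottom  bias=-1
  edge (17, 2)→(16, 2): d=(-1,0) right/bottom  bias=-1
  edge (16, 2)→(18, 0): d=(2,-2) top-left  bias=+0
    (8,0)@(17, 1): e=[1,1,0] → █  [on edge]
    (9,0)@(19, 1): e=[-3,1,4] → ·
    (7,1)@(15, 3): e=[3,-1,0] → ·  [on edge]
    (8,1)@(17, 3): e=[-1,-1,4] → ·
    (6,2)@(13, 5): e=[5,-3,0] → ·  [on edge]
    (5,3)@(11, 7): e=[7,-5,0] → ·  [on edge]
    (4,4)@(9, 9): e=[9,-7,0] → ·  [on edge]
    (3,5)@(7, 11): e=[11,-9,0] → ·  [on edge]
    (2,6)@(5, 13): e=[13,-11,0] → ·  [on edge]
    (1,7)@(3, 15): e=[15,-13,0] → ·  [on edge]
  covered (1 px):
    · · · · · · · · █ · · ·
    · · · · · · · · · · · ·
    · · · · · · · · · · · ·
    · · · · · · · · · · · ·
    · · · · · · · · · · · ·
    · · · · · · · · · · · ·
    · · · · · · · · · · · ·
    · · · · · · · · · · · ·
T3:
  2·area = 24  (B↔C swapped to make it positive)
  edge (2, 10)→(8, 8): d=(6,-2) top-left  bias=+0
  edge (8, 8)→(2, 14): d=(-6,6) right/bottom  bias=-1
  edge (2, 14)→(2, 10): d=(0,-4) top-left  bias=+0
    (7,0)@(15, 1): e=[-28,0,52] → ·  [on edge]
    (6,1)@(13, 3): e=[-20,0,44] → ·  [on edge]
    (11,1)@(23, 3): e=[0,-60,84] → ·  [on edge]
    (5,2)@(11, 5): e=[-12,0,36] → ·  [on edge]
    (8,2)@(17, 5): e=[0,-36,60] → ·  [on edge]
    (4,3)@(9, 7): e=[-4,0,28] → ·  [on edge]
    (5,3)@(11, 7): e=[0,-12,36] → ·  [on edge]
    (2,4)@(5, 9): e=[0,12,12] → █  [on edge]
    (3,4)@(7, 9): e=[4,0,20] → ·  [on edge]
    (1,5)@(3, 11): e=[8,12,4] → █
    (2,5)@(5, 11): e=[12,0,12] → ·  [on edge]
    (1,6)@(3, 13): e=[20,0,4] → ·  [on edge]
    (0,7)@(1, 15): e=[28,0,-4] → ·  [on edge]
  covered (2 px):
    · · · · · · · · · · · ·
    · · · · · · · · · · · ·
    · · · · · · · · · · · ·
    · · · · · · · · · · · ·
    · · █ · · · · · · · · ·
    · █ · · · · · · · · · ·
    · · · · · · · · · · · ·
    · · · · · · · · · · · ·
T4:
  2·area = 108
  edge (2, 4)→(20, 4): d=(18,0) top-left  bias=+0
  edge (20, 4)→(8, 10): d=(-12,6) right/bottom  bias=-1
  edge (8, 10)→(2, 4): d=(-6,-6) top-left  bias=+0
    (0,1)@(1, 3): e=[-18,126,0] → ·  [on edge]
    (1,2)@(3, 5): e=[18,90,0] → █  [on edge]
    (2,2)@(5, 5): e=[18,78,12] → █
    (3,2)@(7, 5): e=[18,66,24] → █
    (4,2)@(9, 5): e=[18,54,36] → █
    (5,2)@(11, 5): e=[18,42,48] → █
    (6,2)@(13, 5): e=[18,30,60] → █
    (7,2)@(15, 5): e=[18,18,72] → █
    (8,2)@(17, 5): e=[18,6,84] → █
    (9,2)@(19, 5): e=[18,-6,96] → ·
    (1,3)@(3, 7): e=[54,66,-12] → ·
    (2,3)@(5, 7): e=[54,54,0] → █  [on edge]
    (3,4)@(7, 9): e=[90,18,0] → █  [on edge]
    (4,5)@(9, 11): e=[126,-18,0] → ·  [on edge]
    (5,6)@(11, 13): e=[162,-54,0] → ·  [on edge]
    (6,7)@(13, 15): e=[198,-90,0] → ·  [on edge]
  covered (15 px):
    · · · · · · · · · · · ·
    · · · · · · · · · · · ·
    · █ █ █ █ █ █ █ █ · · ·
    · · █ █ █ █ █ · · · · ·
    · · · █ █ · · · · · · ·
    · · · · · · · · · · · ·
    · · · · · · · · · · · ·
    · · · · · · · · · · · ·

Z-buffer (winner per pixel, '.' = empty):
  . . . . . . . . 2 . . .
  . . . . . . . . 1 1 . .
  . 4 4 4 4 4 4 4 4 1 . .
  . . 4 4 4 0 0 0 0 . . .
  . . 3 4 4 0 . . . . . .
  . 3 . . . . . . . . . .
  . . . . . . . . . . . .
  . . . . . . . . . . . .

Result: 3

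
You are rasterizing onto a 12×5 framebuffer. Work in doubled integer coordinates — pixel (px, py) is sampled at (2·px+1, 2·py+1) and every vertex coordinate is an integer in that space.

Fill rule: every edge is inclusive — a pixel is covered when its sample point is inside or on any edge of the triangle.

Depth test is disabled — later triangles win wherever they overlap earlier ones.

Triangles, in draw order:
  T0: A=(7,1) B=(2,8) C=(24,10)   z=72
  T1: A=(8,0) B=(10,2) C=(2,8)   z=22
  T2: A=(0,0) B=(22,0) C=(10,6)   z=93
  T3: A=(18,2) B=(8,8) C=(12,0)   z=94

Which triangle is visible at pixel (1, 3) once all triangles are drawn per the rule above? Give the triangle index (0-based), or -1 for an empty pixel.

T0:
  2·area = 164  (B↔C swapped to make it positive)
  edge (7, 1)→(24, 10): d=(17,9) inclusive
  edge (24, 10)→(2, 8): d=(-22,-2) inclusive
  edge (2, 8)→(7, 1): d=(5,-7) inclusive
    (3,0)@(7, 1): e=[0,164,0] → X  [on edge]
    (4,0)@(9, 1): e=[-18,168,14] → .
    (3,1)@(7, 3): e=[34,120,10] → X
    (4,1)@(9, 3): e=[16,124,24] → X
    (5,1)@(11, 3): e=[-2,128,38] → .
    (2,2)@(5, 5): e=[86,72,6] → X
    (5,2)@(11, 5): e=[32,84,48] → X
    (6,2)@(13, 5): e=[14,88,62] → X
    (7,2)@(15, 5): e=[-4,92,76] → .
    (1,3)@(3, 7): e=[138,24,2] → X
    (7,3)@(15, 7): e=[30,48,86] → X
    (8,3)@(17, 7): e=[12,52,100] → X
    (6,4)@(13, 9): e=[82,0,82] → X  [on edge]
  covered (21 px):
    . . . X . . . . . . . .
    . . . X X . . . . . . .
    . . X X X X X . . . . .
    . X X X X X X X X . . .
    . . . . . . X X X X X .
T1:
  2·area = 28
  edge (8, 0)→(10, 2): d=(2,2) inclusive
  edge (10, 2)→(2, 8): d=(-8,6) inclusive
  edge (2, 8)→(8, 0): d=(6,-8) inclusive
    (4,0)@(9, 1): e=[0,14,14] → X  [on edge]
    (5,0)@(11, 1): e=[-4,2,30] → .
    (3,1)@(7, 3): e=[8,10,10] → X
    (4,1)@(9, 3): e=[4,-2,26] → .
    (5,1)@(11, 3): e=[0,-14,42] → .  [on edge]
    (2,2)@(5, 5): e=[16,6,6] → X
    (3,2)@(7, 5): e=[12,-6,22] → .
    (6,2)@(13, 5): e=[0,-42,70] → .  [on edge]
    (1,3)@(3, 7): e=[24,2,2] → X
    (2,3)@(5, 7): e=[20,-10,18] → .
    (7,3)@(15, 7): e=[0,-70,98] → .  [on edge]
    (1,4)@(3, 9): e=[28,-14,14] → .
    (8,4)@(17, 9): e=[0,-98,126] → .  [on edge]
  covered (4 px):
    . . . . X . . . . . . .
    . . . X . . . . . . . .
    . . X . . . . . . . . .
    . X . . . . . . . . . .
    . . . . . . . . . . . .
T2:
  2·area = 132
  edge (0, 0)→(22, 0): d=(22,0) inclusive
  edge (22, 0)→(10, 6): d=(-12,6) inclusive
  edge (10, 6)→(0, 0): d=(-10,-6) inclusive
    (1,0)@(3, 1): e=[22,102,8] → X
    (2,0)@(5, 1): e=[22,90,20] → X
    (3,0)@(7, 1): e=[22,78,32] → X
    (4,0)@(9, 1): e=[22,66,44] → X
    (5,0)@(11, 1): e=[22,54,56] → X
    (6,0)@(13, 1): e=[22,42,68] → X
    (7,0)@(15, 1): e=[22,30,80] → X
    (8,0)@(17, 1): e=[22,18,92] → X
    (9,0)@(19, 1): e=[22,6,104] → X
    (10,0)@(21, 1): e=[22,-6,116] → .
    (1,1)@(3, 3): e=[66,78,-12] → .
    (2,1)@(5, 3): e=[66,66,0] → X  [on edge]
    (7,4)@(15, 9): e=[198,-66,0] → .  [on edge]
  covered (17 px):
    . X X X X X X X X X . .
    . . X X X X X X . . . .
    . . . . X X . . . . . .
    . . . . . . . . . . . .
    . . . . . . . . . . . .
T3:
  2·area = 56
  edge (18, 2)→(8, 8): d=(-10,6) inclusive
  edge (8, 8)→(12, 0): d=(4,-8) inclusive
  edge (12, 0)→(18, 2): d=(6,2) inclusive
    (6,0)@(13, 1): e=[40,12,4] → X
    (7,0)@(15, 1): e=[28,28,0] → X  [on edge]
    (8,0)@(17, 1): e=[16,44,-4] → .
    (5,1)@(11, 3): e=[32,4,20] → X
    (8,1)@(17, 3): e=[-4,52,8] → .
    (10,1)@(21, 3): e=[-28,84,0] → .  [on edge]
    (5,2)@(11, 5): e=[12,12,32] → X
    (6,2)@(13, 5): e=[0,28,28] → X  [on edge]
    (7,2)@(15, 5): e=[-12,44,24] → .
    (4,3)@(9, 7): e=[4,4,48] → X
    (5,3)@(11, 7): e=[-8,20,44] → .
    (6,3)@(13, 7): e=[-20,36,40] → .
  covered (8 px):
    . . . . . . X X . . . .
    . . . . . X X X . . . .
    . . . . . X X . . . . .
    . . . . X . . . . . . .
    . . . . . . . . . . . .

Z-buffer (winner per pixel, '.' = empty):
  . 2 2 2 2 2 3 3 2 2 . .
  . . 2 2 2 3 3 3 . . . .
  . . 1 0 2 3 3 . . . . .
  . 1 0 0 3 0 0 0 0 . . .
  . . . . . . 0 0 0 0 0 .

Result: 1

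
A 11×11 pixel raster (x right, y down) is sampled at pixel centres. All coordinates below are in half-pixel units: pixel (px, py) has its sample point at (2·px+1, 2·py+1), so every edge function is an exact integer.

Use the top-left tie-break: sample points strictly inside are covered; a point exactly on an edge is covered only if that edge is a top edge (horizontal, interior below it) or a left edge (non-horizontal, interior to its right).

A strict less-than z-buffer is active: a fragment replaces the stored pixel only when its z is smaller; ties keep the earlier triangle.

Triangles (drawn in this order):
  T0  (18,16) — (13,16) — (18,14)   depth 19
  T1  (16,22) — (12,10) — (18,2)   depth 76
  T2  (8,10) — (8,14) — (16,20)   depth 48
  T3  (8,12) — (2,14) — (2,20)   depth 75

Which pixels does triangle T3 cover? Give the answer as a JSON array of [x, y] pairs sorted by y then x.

T0:
  2·area = 10
  edge (18, 16)→(13, 16): d=(-5,0) right/bottom  bias=-1
  edge (13, 16)→(18, 14): d=(5,-2) top-left  bias=+0
  edge (18, 14)→(18, 16): d=(0,2) right/bottom  bias=-1
    (8,7)@(17, 15): e=[5,3,2] → X
    (9,7)@(19, 15): e=[5,7,-2] → .
    (8,8)@(17, 17): e=[-5,13,2] → .
  covered (1 px):
    . . . . . . . . . . .
    . . . . . . . . . . .
    . . . . . . . . . . .
    . . . . . . . . . . .
    . . . . . . . . . . .
    . . . . . . . . . . .
    . . . . . . . . . . .
    . . . . . . . . X . .
    . . . . . . . . . . .
    . . . . . . . . . . .
    . . . . . . . . . . .
T1:
  2·area = 104
  edge (16, 22)→(12, 10): d=(-4,-12) top-left  bias=+0
  edge (12, 10)→(18, 2): d=(6,-8) top-left  bias=+0
  edge (18, 2)→(16, 22): d=(-2,20) right/bottom  bias=-1
    (4,0)@(9, 1): e=[0,-78,182] → .  [on edge]
    (8,2)@(17, 5): e=[80,10,14] → X
    (9,2)@(19, 5): e=[104,26,-26] → .
    (5,3)@(11, 7): e=[0,-26,130] → .  [on edge]
    (7,3)@(15, 7): e=[48,6,50] → X
    (9,3)@(19, 7): e=[96,38,-30] → .
    (6,4)@(13, 9): e=[16,2,86] → X
    (9,4)@(19, 9): e=[88,50,-34] → .
    (6,5)@(13, 11): e=[8,14,82] → X
    (9,5)@(19, 11): e=[80,62,-38] → .
    (6,6)@(13, 13): e=[0,26,78] → X  [on edge]
    (8,6)@(17, 13): e=[48,58,-2] → .
    (7,9)@(15, 19): e=[0,78,26] → X  [on edge]
  covered (14 px):
    . . . . . . . . . . .
    . . . . . . . . . . .
    . . . . . . . . X . .
    . . . . . . . X X . .
    . . . . . . X X X . .
    . . . . . . X X X . .
    . . . . . . X X . . .
    . . . . . . . X . . .
    . . . . . . . X . . .
    . . . . . . . X . . .
    . . . . . . . . . . .
T2:
  2·area = 32  (B↔C swapped to make it positive)
  edge (8, 10)→(16, 20): d=(8,10) right/bottom  bias=-1
  edge (16, 20)→(8, 14): d=(-8,-6) top-left  bias=+0
  edge (8, 14)→(8, 10): d=(0,-4) top-left  bias=+0
    (4,6)@(9, 13): e=[14,14,4] → X
    (5,6)@(11, 13): e=[-6,26,12] → .
    (4,7)@(9, 15): e=[30,-2,4] → .
    (5,7)@(11, 15): e=[10,10,12] → X
    (6,7)@(13, 15): e=[-10,22,20] → .
    (5,8)@(11, 17): e=[26,-6,12] → .
    (6,8)@(13, 17): e=[6,6,20] → X
    (7,8)@(15, 17): e=[-14,18,28] → .
    (6,9)@(13, 19): e=[22,-10,20] → .
    (7,9)@(15, 19): e=[2,2,28] → X
    (8,9)@(17, 19): e=[-18,14,36] → .
    (7,10)@(15, 21): e=[18,-14,28] → .
  covered (4 px):
    . . . . . . . . . . .
    . . . . . . . . . . .
    . . . . . . . . . . .
    . . . . . . . . . . .
    . . . . . . . . . . .
    . . . . . . . . . . .
    . . . . X . . . . . .
    . . . . . X . . . . .
    . . . . . . X . . . .
    . . . . . . . X . . .
    . . . . . . . . . . .
T3:
  2·area = 36  (B↔C swapped to make it positive)
  edge (8, 12)→(2, 20): d=(-6,8) right/bottom  bias=-1
  edge (2, 20)→(2, 14): d=(0,-6) top-left  bias=+0
  edge (2, 14)→(8, 12): d=(6,-2) top-left  bias=+0
    (8,4)@(17, 9): e=[-54,90,0] → .  [on edge]
    (5,5)@(11, 11): e=[-18,54,0] → .  [on edge]
    (2,6)@(5, 13): e=[18,18,0] → X  [on edge]
    (3,6)@(7, 13): e=[2,30,4] → X
    (4,6)@(9, 13): e=[-14,42,8] → .
    (1,7)@(3, 15): e=[22,6,8] → X
    (3,7)@(7, 15): e=[-10,30,16] → .
    (1,8)@(3, 17): e=[10,6,20] → X
    (2,8)@(5, 17): e=[-6,18,24] → .
    (1,9)@(3, 19): e=[-2,6,32] → .
  covered (5 px):
    . . . . . . . . . . .
    . . . . . . . . . . .
    . . . . . . . . . . .
    . . . . . . . . . . .
    . . . . . . . . . . .
    . . . . . . . . . . .
    . . X X . . . . . . .
    . X X . . . . . . . .
    . X . . . . . . . . .
    . . . . . . . . . . .
    . . . . . . . . . . .

Result: [[2,6],[3,6],[1,7],[2,7],[1,8]]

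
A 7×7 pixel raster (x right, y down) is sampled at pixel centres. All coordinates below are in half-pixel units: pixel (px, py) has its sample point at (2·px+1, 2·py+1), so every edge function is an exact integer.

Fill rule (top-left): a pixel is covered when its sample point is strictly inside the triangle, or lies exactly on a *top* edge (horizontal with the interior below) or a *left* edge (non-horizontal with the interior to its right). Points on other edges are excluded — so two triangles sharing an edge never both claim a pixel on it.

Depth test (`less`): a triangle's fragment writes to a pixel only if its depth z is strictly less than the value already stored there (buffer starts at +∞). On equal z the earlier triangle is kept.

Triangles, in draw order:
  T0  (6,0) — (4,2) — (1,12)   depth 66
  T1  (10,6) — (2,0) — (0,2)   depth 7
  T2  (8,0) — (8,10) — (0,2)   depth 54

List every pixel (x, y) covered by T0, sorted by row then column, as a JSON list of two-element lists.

T0:
  2·area = 14  (B↔C swapped to make it positive)
  edge (6, 0)→(1, 12): d=(-5,12) right/bottom  bias=-1
  edge (1, 12)→(4, 2): d=(3,-10) top-left  bias=+0
  edge (4, 2)→(6, 0): d=(2,-2) top-left  bias=+0
    (2,0)@(5, 1): e=[7,7,0] → #  [on edge]
    (3,0)@(7, 1): e=[-17,27,4] → ·
    (1,1)@(3, 3): e=[21,-7,0] → ·  [on edge]
    (2,1)@(5, 3): e=[-3,13,4] → ·
    (0,2)@(1, 5): e=[35,-21,0] → ·  [on edge]
    (1,3)@(3, 7): e=[1,5,8] → #
    (2,3)@(5, 7): e=[-23,25,12] → ·
    (1,4)@(3, 9): e=[-9,11,12] → ·
  covered (2 px):
    · · # · · · ·
    · · · · · · ·
    · · · · · · ·
    · # · · · · ·
    · · · · · · ·
    · · · · · · ·
    · · · · · · ·
T1:
  2·area = 28  (B↔C swapped to make it positive)
  edge (10, 6)→(0, 2): d=(-10,-4) top-left  bias=+0
  edge (0, 2)→(2, 0): d=(2,-2) top-left  bias=+0
  edge (2, 0)→(10, 6): d=(8,6) right/bottom  bias=-1
    (0,0)@(1, 1): e=[14,0,14] → #  [on edge]
    (1,0)@(3, 1): e=[22,4,2] → #
    (2,0)@(5, 1): e=[30,8,-10] → ·
    (0,1)@(1, 3): e=[-6,4,30] → ·
    (1,1)@(3, 3): e=[2,8,18] → #
    (2,1)@(5, 3): e=[10,12,6] → #
    (3,1)@(7, 3): e=[18,16,-6] → ·
    (1,2)@(3, 5): e=[-18,12,34] → ·
    (2,2)@(5, 5): e=[-10,16,22] → ·
  covered (4 px):
    # # · · · · ·
    · # # · · · ·
    · · · · · · ·
    · · · · · · ·
    · · · · · · ·
    · · · · · · ·
    · · · · · · ·
T2:
  2·area = 80
  edge (8, 0)→(8, 10): d=(0,10) right/bottom  bias=-1
  edge (8, 10)→(0, 2): d=(-8,-8) top-left  bias=+0
  edge (0, 2)→(8, 0): d=(8,-2) top-left  bias=+0
    (2,0)@(5, 1): e=[30,48,2] → #
    (3,0)@(7, 1): e=[10,64,6] → #
    (4,0)@(9, 1): e=[-10,80,10] → ·
    (0,1)@(1, 3): e=[70,0,10] → #  [on edge]
    (1,1)@(3, 3): e=[50,16,14] → #
    (4,1)@(9, 3): e=[-10,64,26] → ·
    (0,2)@(1, 5): e=[70,-16,26] → ·
    (1,2)@(3, 5): e=[50,0,30] → #  [on edge]
    (4,2)@(9, 5): e=[-10,48,42] → ·
    (1,3)@(3, 7): e=[50,-16,46] → ·
    (2,3)@(5, 7): e=[30,0,50] → #  [on edge]
    (4,3)@(9, 7): e=[-10,32,58] → ·
    (3,4)@(7, 9): e=[10,0,70] → #  [on edge]
    (4,5)@(9, 11): e=[-10,0,90] → ·  [on edge]
    (5,6)@(11, 13): e=[-30,0,110] → ·  [on edge]
  covered (12 px):
    · · # # · · ·
    # # # # · · ·
    · # # # · · ·
    · · # # · · ·
    · · · # · · ·
    · · · · · · ·
    · · · · · · ·

Result: [[2,0],[1,3]]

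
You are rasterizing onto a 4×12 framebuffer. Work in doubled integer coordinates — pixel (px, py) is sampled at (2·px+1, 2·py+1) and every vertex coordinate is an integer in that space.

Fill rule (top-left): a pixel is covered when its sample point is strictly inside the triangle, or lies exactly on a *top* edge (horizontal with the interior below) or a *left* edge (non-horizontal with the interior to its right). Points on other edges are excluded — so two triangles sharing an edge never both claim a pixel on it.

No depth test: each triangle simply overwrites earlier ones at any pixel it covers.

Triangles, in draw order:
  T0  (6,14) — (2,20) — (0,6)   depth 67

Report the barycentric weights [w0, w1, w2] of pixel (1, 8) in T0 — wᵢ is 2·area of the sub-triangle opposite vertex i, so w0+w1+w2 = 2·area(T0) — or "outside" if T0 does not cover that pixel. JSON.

T0:
  2·area = 68
  edge (6, 14)→(2, 20): d=(-4,6) right/bottom  bias=-1
  edge (2, 20)→(0, 6): d=(-2,-14) top-left  bias=+0
  edge (0, 6)→(6, 14): d=(6,8) right/bottom  bias=-1
    (0,4)@(1, 9): e=[50,8,10] → █
    (1,4)@(3, 9): e=[38,36,-6] → ·
    (0,5)@(1, 11): e=[42,4,22] → █
    (1,5)@(3, 11): e=[30,32,6] → █
    (2,5)@(5, 11): e=[18,60,-10] → ·
    (0,6)@(1, 13): e=[34,0,34] → █  [on edge]
    (2,6)@(5, 13): e=[10,56,2] → █
    (3,6)@(7, 13): e=[-2,84,-14] → ·
    (0,7)@(1, 15): e=[26,-4,46] → ·
    (1,7)@(3, 15): e=[14,24,30] → █
    (3,7)@(7, 15): e=[-10,80,-2] → ·
    (1,8)@(3, 17): e=[6,20,42] → █
  covered (9 px):
    · · · ·
    · · · ·
    · · · ·
    · · · ·
    █ · · ·
    █ █ · ·
    █ █ █ ·
    · █ █ ·
    · █ · ·
    · · · ·
    · · · ·
    · · · ·

Final: [20,42,6]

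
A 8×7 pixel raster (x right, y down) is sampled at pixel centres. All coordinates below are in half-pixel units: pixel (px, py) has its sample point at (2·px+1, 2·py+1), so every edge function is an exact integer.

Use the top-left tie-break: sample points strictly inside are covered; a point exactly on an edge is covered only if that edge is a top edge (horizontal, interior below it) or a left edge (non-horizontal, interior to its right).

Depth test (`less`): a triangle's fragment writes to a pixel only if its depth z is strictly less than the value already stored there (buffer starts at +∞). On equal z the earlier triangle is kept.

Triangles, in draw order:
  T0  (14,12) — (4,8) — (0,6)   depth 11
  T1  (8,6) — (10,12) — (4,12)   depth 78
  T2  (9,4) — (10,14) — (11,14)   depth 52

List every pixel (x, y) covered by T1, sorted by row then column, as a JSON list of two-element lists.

T0:
  2·area = 4
  edge (14, 12)→(4, 8): d=(-10,-4) top-left  bias=+0
  edge (4, 8)→(0, 6): d=(-4,-2) top-left  bias=+0
  edge (0, 6)→(14, 12): d=(14,6) right/bottom  bias=-1
    (3,4)@(7, 9): e=[2,2,0] → .  [on edge]
  covered (0 px):
    . . . . . . . .
    . . . . . . . .
    . . . . . . . .
    . . . . . . . .
    . . . . . . . .
    . . . . . . . .
    . . . . . . . .
T1:
  2·area = 36
  edge (8, 6)→(10, 12): d=(2,6) right/bottom  bias=-1
  edge (10, 12)→(4, 12): d=(-6,0) right/bottom  bias=-1
  edge (4, 12)→(8, 6): d=(4,-6) top-left  bias=+0
    (3,1)@(7, 3): e=[0,54,-18] → .  [on edge]
    (3,4)@(7, 9): e=[12,18,6] → X
    (4,4)@(9, 9): e=[0,18,18] → .  [on edge]
    (2,5)@(5, 11): e=[28,6,2] → X
    (4,5)@(9, 11): e=[4,6,26] → X
    (5,5)@(11, 11): e=[-8,6,38] → .
    (2,6)@(5, 13): e=[32,-6,10] → .
    (3,6)@(7, 13): e=[20,-6,22] → .
    (4,6)@(9, 13): e=[8,-6,34] → .
  covered (4 px):
    . . . . . . . .
    . . . . . . . .
    . . . . . . . .
    . . . . . . . .
    . . . X . . . .
    . . X X X . . .
    . . . . . . . .
T2:
  2·area = 10  (B↔C swapped to make it positive)
  edge (9, 4)→(11, 14): d=(2,10) right/bottom  bias=-1
  edge (11, 14)→(10, 14): d=(-1,0) right/bottom  bias=-1
  edge (10, 14)→(9, 4): d=(-1,-10) top-left  bias=+0
  covered (0 px):
    . . . . . . . .
    . . . . . . . .
    . . . . . . . .
    . . . . . . . .
    . . . . . . . .
    . . . . . . . .
    . . . . . . . .

Final: [[3,4],[2,5],[3,5],[4,5]]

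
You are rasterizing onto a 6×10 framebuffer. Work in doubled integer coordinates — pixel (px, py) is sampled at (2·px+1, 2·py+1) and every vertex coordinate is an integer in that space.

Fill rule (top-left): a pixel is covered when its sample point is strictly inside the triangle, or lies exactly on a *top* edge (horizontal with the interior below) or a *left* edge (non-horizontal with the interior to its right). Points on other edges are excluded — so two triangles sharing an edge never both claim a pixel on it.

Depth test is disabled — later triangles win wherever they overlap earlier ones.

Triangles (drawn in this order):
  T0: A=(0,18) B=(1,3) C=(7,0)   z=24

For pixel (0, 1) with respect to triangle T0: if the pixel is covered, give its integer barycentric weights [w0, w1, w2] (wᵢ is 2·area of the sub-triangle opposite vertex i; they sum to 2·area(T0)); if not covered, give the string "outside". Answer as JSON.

T0:
  2·area = 87
  edge (0, 18)→(1, 3): d=(1,-15) top-left  bias=+0
  edge (1, 3)→(7, 0): d=(6,-3) top-left  bias=+0
  edge (7, 0)→(0, 18): d=(-7,18) right/bottom  bias=-1
    (2,0)@(5, 1): e=[58,0,29] → #  [on edge]
    (3,0)@(7, 1): e=[88,6,-7] → ·
    (0,1)@(1, 3): e=[0,0,87] → #  [on edge]
    (1,1)@(3, 3): e=[30,6,51] → #
    (3,1)@(7, 3): e=[90,18,-21] → ·
    (0,2)@(1, 5): e=[2,12,73] → #
    (3,2)@(7, 5): e=[92,30,-35] → ·
    (0,3)@(1, 7): e=[4,24,59] → #
    (2,3)@(5, 7): e=[64,36,-13] → ·
    (0,4)@(1, 9): e=[6,36,45] → #
    (2,4)@(5, 9): e=[66,48,-27] → ·
    (0,5)@(1, 11): e=[8,48,31] → #
  covered (14 px):
    · · # · · ·
    # # # · · ·
    # # # · · ·
    # # · · · ·
    # # · · · ·
    # · · · · ·
    # · · · · ·
    # · · · · ·
    · · · · · ·
    · · · · · ·

Result: [0,87,0]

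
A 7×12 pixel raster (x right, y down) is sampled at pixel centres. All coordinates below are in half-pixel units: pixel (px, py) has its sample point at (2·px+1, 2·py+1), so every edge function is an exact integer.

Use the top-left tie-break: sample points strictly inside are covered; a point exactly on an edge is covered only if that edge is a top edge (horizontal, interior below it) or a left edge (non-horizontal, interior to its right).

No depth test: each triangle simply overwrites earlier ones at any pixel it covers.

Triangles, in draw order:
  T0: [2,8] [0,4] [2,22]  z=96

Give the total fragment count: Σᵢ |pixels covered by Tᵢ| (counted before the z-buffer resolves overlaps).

T0:
  2·area = 28  (B↔C swapped to make it positive)
  edge (2, 8)→(2, 22): d=(0,14) right/bottom  bias=-1
  edge (2, 22)→(0, 4): d=(-2,-18) top-left  bias=+0
  edge (0, 4)→(2, 8): d=(2,4) right/bottom  bias=-1
    (0,3)@(1, 7): e=[14,12,2] → #
    (1,3)@(3, 7): e=[-14,48,-6] → ·
    (0,4)@(1, 9): e=[14,8,6] → #
    (1,4)@(3, 9): e=[-14,44,-2] → ·
    (0,5)@(1, 11): e=[14,4,10] → #
    (1,5)@(3, 11): e=[-14,40,2] → ·
    (0,6)@(1, 13): e=[14,0,14] → #  [on edge]
    (1,6)@(3, 13): e=[-14,36,6] → ·
    (0,7)@(1, 15): e=[14,-4,18] → ·
  covered (4 px):
    · · · · · · ·
    · · · · · · ·
    · · · · · · ·
    # · · · · · ·
    # · · · · · ·
    # · · · · · ·
    # · · · · · ·
    · · · · · · ·
    · · · · · · ·
    · · · · · · ·
    · · · · · · ·
    · · · · · · ·

Answer: 4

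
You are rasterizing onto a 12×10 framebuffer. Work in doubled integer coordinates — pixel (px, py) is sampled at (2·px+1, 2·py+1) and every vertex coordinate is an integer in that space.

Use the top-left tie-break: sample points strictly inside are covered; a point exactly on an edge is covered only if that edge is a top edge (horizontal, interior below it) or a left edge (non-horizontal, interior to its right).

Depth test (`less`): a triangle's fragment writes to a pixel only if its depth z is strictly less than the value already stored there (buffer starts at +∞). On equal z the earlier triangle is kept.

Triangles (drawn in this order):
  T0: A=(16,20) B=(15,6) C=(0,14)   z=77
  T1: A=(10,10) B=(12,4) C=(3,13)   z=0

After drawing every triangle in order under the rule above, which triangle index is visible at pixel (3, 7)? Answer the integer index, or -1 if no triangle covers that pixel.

T0:
  2·area = 218  (B↔C swapped to make it positive)
  edge (16, 20)→(0, 14): d=(-16,-6) top-left  bias=+0
  edge (0, 14)→(15, 6): d=(15,-8) top-left  bias=+0
  edge (15, 6)→(16, 20): d=(1,14) right/bottom  bias=-1
    (7,3)@(15, 7): e=[202,15,1] → █
    (8,3)@(17, 7): e=[214,31,-27] → ·
    (5,4)@(11, 9): e=[146,13,59] → █
    (6,4)@(13, 9): e=[158,29,31] → █
    (8,4)@(17, 9): e=[182,61,-25] → ·
    (3,5)@(7, 11): e=[90,11,117] → █
    (4,5)@(9, 11): e=[102,27,89] → █
    (8,5)@(17, 11): e=[150,91,-23] → ·
    (1,6)@(3, 13): e=[34,9,175] → █
    (2,6)@(5, 13): e=[46,25,147] → █
    (8,6)@(17, 13): e=[118,121,-21] → ·
    (1,7)@(3, 15): e=[2,39,177] → █
  covered (28 px):
    · · · · · · · · · · · ·
    · · · · · · · · · · · ·
    · · · · · · · · · · · ·
    · · · · · · · █ · · · ·
    · · · · · █ █ █ · · · ·
    · · · █ █ █ █ █ · · · ·
    · █ █ █ █ █ █ █ · · · ·
    · █ █ █ █ █ █ █ · · · ·
    · · · · █ █ █ █ · · · ·
    · · · · · · · █ · · · ·
T1:
  2·area = 36  (B↔C swapped to make it positive)
  edge (10, 10)→(3, 13): d=(-7,3) right/bottom  bias=-1
  edge (3, 13)→(12, 4): d=(9,-9) top-left  bias=+0
  edge (12, 4)→(10, 10): d=(-2,6) right/bottom  bias=-1
    (6,0)@(13, 1): e=[54,-18,0] → ·  [on edge]
    (7,0)@(15, 1): e=[48,0,-12] → ·  [on edge]
    (6,1)@(13, 3): e=[40,0,-4] → ·  [on edge]
    (5,2)@(11, 5): e=[32,0,4] → █  [on edge]
    (6,2)@(13, 5): e=[26,18,-8] → ·
    (4,3)@(9, 7): e=[24,0,12] → █  [on edge]
    (5,3)@(11, 7): e=[18,18,0] → ·  [on edge]
    (8,3)@(17, 7): e=[0,72,-36] → ·  [on edge]
    (3,4)@(7, 9): e=[16,0,20] → █  [on edge]
    (5,4)@(11, 9): e=[4,36,-4] → ·
    (2,5)@(5, 11): e=[8,0,28] → █  [on edge]
    (4,5)@(9, 11): e=[-4,36,4] → ·
    (1,6)@(3, 13): e=[0,0,36] → ·  [on edge]
    (4,6)@(9, 13): e=[-18,54,0] → ·  [on edge]
    (0,7)@(1, 15): e=[-8,0,44] → ·  [on edge]
    (3,9)@(7, 19): e=[-54,90,0] → ·  [on edge]
  covered (6 px):
    · · · · · · · · · · · ·
    · · · · · · · · · · · ·
    · · · · · █ · · · · · ·
    · · · · █ · · · · · · ·
    · · · █ █ · · · · · · ·
    · · █ █ · · · · · · · ·
    · · · · · · · · · · · ·
    · · · · · · · · · · · ·
    · · · · · · · · · · · ·
    · · · · · · · · · · · ·

Z-buffer (winner per pixel, '.' = empty):
  . . . . . . . . . . . .
  . . . . . . . . . . . .
  . . . . . 1 . . . . . .
  . . . . 1 . . 0 . . . .
  . . . 1 1 0 0 0 . . . .
  . . 1 1 0 0 0 0 . . . .
  . 0 0 0 0 0 0 0 . . . .
  . 0 0 0 0 0 0 0 . . . .
  . . . . 0 0 0 0 . . . .
  . . . . . . . 0 . . . .

Answer: 0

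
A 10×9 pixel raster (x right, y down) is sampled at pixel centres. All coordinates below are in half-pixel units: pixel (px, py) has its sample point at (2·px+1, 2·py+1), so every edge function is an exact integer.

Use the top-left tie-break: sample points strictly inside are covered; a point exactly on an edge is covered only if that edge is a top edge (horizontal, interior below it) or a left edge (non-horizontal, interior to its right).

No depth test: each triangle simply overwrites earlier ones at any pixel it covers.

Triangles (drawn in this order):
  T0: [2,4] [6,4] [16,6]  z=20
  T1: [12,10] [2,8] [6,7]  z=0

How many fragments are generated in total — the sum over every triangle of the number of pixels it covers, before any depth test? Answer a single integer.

T0:
  2·area = 8
  edge (2, 4)→(6, 4): d=(4,0) top-left  bias=+0
  edge (6, 4)→(16, 6): d=(10,2) right/bottom  bias=-1
  edge (16, 6)→(2, 4): d=(-14,-2) top-left  bias=+0
    (0,1)@(1, 3): e=[-4,0,12] → .  [on edge]
    (4,2)@(9, 5): e=[4,4,0] → X  [on edge]
    (5,2)@(11, 5): e=[4,0,4] → .  [on edge]
    (4,3)@(9, 7): e=[12,24,-28] → .
  covered (1 px):
    . . . . . . . . . .
    . . . . . . . . . .
    . . . . X . . . . .
    . . . . . . . . . .
    . . . . . . . . . .
    . . . . . . . . . .
    . . . . . . . . . .
    . . . . . . . . . .
    . . . . . . . . . .
T1:
  2·area = 18
  edge (12, 10)→(2, 8): d=(-10,-2) top-left  bias=+0
  edge (2, 8)→(6, 7): d=(4,-1) top-left  bias=+0
  edge (6, 7)→(12, 10): d=(6,3) right/bottom  bias=-1
    (3,4)@(7, 9): e=[0,9,9] → X  [on edge]
    (4,4)@(9, 9): e=[4,11,3] → X
    (5,4)@(11, 9): e=[8,13,-3] → .
    (3,5)@(7, 11): e=[-20,17,21] → .
    (4,5)@(9, 11): e=[-16,19,15] → .
    (8,5)@(17, 11): e=[0,27,-9] → .  [on edge]
  covered (2 px):
    . . . . . . . . . .
    . . . . . . . . . .
    . . . . . . . . . .
    . . . . . . . . . .
    . . . X X . . . . .
    . . . . . . . . . .
    . . . . . . . . . .
    . . . . . . . . . .
    . . . . . . . . . .

Answer: 3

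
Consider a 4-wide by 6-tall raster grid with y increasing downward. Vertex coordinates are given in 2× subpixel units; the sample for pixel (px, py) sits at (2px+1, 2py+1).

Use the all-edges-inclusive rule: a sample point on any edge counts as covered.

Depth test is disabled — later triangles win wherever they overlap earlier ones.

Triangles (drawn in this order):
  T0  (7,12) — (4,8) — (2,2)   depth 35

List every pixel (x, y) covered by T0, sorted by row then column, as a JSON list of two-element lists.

T0:
  2·area = 10
  edge (7, 12)→(4, 8): d=(-3,-4) inclusive
  edge (4, 8)→(2, 2): d=(-2,-6) inclusive
  edge (2, 2)→(7, 12): d=(5,10) inclusive
    (1,2)@(3, 5): e=[5,0,5] → X  [on edge]
    (2,2)@(5, 5): e=[13,12,-15] → .
    (1,3)@(3, 7): e=[-1,-4,15] → .
    (2,4)@(5, 9): e=[1,4,5] → X
    (3,4)@(7, 9): e=[9,16,-15] → .
    (2,5)@(5, 11): e=[-5,0,15] → .  [on edge]
  covered (2 px):
    . . . .
    . . . .
    . X . .
    . . . .
    . . X .
    . . . .

Result: [[1,2],[2,4]]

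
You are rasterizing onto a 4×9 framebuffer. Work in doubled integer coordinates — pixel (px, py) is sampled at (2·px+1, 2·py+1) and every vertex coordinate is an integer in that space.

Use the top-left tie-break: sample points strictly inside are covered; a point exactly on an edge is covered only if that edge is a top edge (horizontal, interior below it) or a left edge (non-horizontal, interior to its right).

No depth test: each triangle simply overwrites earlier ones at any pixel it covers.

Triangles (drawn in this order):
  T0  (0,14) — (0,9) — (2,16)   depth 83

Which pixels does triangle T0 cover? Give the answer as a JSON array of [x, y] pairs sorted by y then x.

T0:
  2·area = 10
  edge (0, 14)→(0, 9): d=(0,-5) top-left  bias=+0
  edge (0, 9)→(2, 16): d=(2,7) right/bottom  bias=-1
  edge (2, 16)→(0, 14): d=(-2,-2) top-left  bias=+0
    (0,6)@(1, 13): e=[5,1,4] → X
    (1,6)@(3, 13): e=[15,-13,8] → .
    (0,7)@(1, 15): e=[5,5,0] → X  [on edge]
    (1,7)@(3, 15): e=[15,-9,4] → .
    (0,8)@(1, 17): e=[5,9,-4] → .
    (1,8)@(3, 17): e=[15,-5,0] → .  [on edge]
  covered (2 px):
    . . . .
    . . . .
    . . . .
    . . . .
    . . . .
    . . . .
    X . . .
    X . . .
    . . . .

Final: [[0,6],[0,7]]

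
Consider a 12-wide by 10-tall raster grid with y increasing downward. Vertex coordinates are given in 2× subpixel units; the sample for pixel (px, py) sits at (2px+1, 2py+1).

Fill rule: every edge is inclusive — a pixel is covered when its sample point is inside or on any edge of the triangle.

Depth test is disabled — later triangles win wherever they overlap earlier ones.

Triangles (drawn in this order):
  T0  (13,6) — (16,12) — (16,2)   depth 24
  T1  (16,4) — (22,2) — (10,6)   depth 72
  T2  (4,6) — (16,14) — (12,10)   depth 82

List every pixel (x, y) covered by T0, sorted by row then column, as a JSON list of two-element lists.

T0:
  2·area = 30  (B↔C swapped to make it positive)
  edge (13, 6)→(16, 2): d=(3,-4) inclusive
  edge (16, 2)→(16, 12): d=(0,10) inclusive
  edge (16, 12)→(13, 6): d=(-3,-6) inclusive
    (7,2)@(15, 5): e=[5,10,15] → X
    (8,2)@(17, 5): e=[13,-10,27] → .
    (7,3)@(15, 7): e=[11,10,9] → X
    (8,3)@(17, 7): e=[19,-10,21] → .
    (7,4)@(15, 9): e=[17,10,3] → X
    (8,4)@(17, 9): e=[25,-10,15] → .
    (7,5)@(15, 11): e=[23,10,-3] → .
  covered (3 px):
    . . . . . . . . . . . .
    . . . . . . . . . . . .
    . . . . . . . X . . . .
    . . . . . . . X . . . .
    . . . . . . . X . . . .
    . . . . . . . . . . . .
    . . . . . . . . . . . .
    . . . . . . . . . . . .
    . . . . . . . . . . . .
    . . . . . . . . . . . .
T1:
  degenerate (2·area = 0) — covers nothing
T2:
  2·area = 16  (B↔C swapped to make it positive)
  edge (4, 6)→(12, 10): d=(8,4) inclusive
  edge (12, 10)→(16, 14): d=(4,4) inclusive
  edge (16, 14)→(4, 6): d=(-12,-8) inclusive
    (1,0)@(3, 1): e=[-36,0,52] → .  [on edge]
    (2,1)@(5, 3): e=[-28,0,44] → .  [on edge]
    (3,2)@(7, 5): e=[-20,0,36] → .  [on edge]
    (4,3)@(9, 7): e=[-12,0,28] → .  [on edge]
    (4,4)@(9, 9): e=[4,8,4] → X
    (5,4)@(11, 9): e=[-4,0,20] → .  [on edge]
    (4,5)@(9, 11): e=[20,16,-20] → .
    (6,5)@(13, 11): e=[4,0,12] → X  [on edge]
    (7,5)@(15, 11): e=[-4,-8,28] → .
    (6,6)@(13, 13): e=[20,8,-12] → .
    (7,6)@(15, 13): e=[12,0,4] → X  [on edge]
    (8,6)@(17, 13): e=[4,-8,20] → .
    (8,7)@(17, 15): e=[20,0,-4] → .  [on edge]
    (9,8)@(19, 17): e=[28,0,-12] → .  [on edge]
    (10,9)@(21, 19): e=[36,0,-20] → .  [on edge]
  covered (3 px):
    . . . . . . . . . . . .
    . . . . . . . . . . . .
    . . . . . . . . . . . .
    . . . . . . . . . . . .
    . . . . X . . . . . . .
    . . . . . . X . . . . .
    . . . . . . . X . . . .
    . . . . . . . . . . . .
    . . . . . . . . . . . .
    . . . . . . . . . . . .

Final: [[7,2],[7,3],[7,4]]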